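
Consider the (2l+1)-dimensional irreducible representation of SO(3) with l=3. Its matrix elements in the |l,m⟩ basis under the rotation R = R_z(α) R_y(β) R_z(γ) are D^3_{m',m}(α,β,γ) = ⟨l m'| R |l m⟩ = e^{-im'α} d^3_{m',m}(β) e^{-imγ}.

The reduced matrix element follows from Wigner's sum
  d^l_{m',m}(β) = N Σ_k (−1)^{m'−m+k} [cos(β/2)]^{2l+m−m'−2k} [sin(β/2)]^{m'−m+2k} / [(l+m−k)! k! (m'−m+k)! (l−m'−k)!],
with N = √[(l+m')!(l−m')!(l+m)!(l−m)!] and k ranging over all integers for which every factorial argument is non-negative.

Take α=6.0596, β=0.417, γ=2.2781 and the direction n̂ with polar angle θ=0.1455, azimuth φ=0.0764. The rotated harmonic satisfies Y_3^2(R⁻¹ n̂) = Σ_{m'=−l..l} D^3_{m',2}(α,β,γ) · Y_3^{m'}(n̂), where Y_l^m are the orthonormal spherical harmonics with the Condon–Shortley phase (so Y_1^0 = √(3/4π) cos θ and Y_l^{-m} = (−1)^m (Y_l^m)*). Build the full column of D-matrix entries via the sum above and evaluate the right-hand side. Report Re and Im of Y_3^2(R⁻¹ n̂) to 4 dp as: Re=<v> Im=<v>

Need the full column D^3_{m',2} for m'=−3..3 at α=6.0596, β=0.417, γ=2.2781.
cos(β/2)=0.978343, sin(β/2)=0.206993
d^3_{-3,2}: single k=5 term ⇒ +0.000911;  D = +0.000448+0.000793i
d^3_{-2,2}: k∈[4..5] ⇒ +0.008786 -0.000079 = +0.008707;  D = +0.002498+0.008341i
d^3_{-1,2}: k∈[3..4] ⇒ +0.052525 -0.001176 = +0.051350;  D = +0.003458+0.051233i
d^3_{0,2}: k∈[2..3] ⇒ +0.214998 -0.009624 = +0.205374;  D = -0.031947+0.202874i
d^3_{1,2}: k∈[1..2] ⇒ +0.586691 -0.052525 = +0.534166;  D = -0.198021+0.496106i
d^3_{2,2}: k∈[0..1] ⇒ +0.876891 -0.196265 = +0.680626;  D = -0.386195+0.560450i
d^3_{3,2}: single k=0 term ⇒ -0.454449;  D = +0.334414-0.307720i
Y_3^{m'}(θ=0.1455,φ=0.0764) and Σ D·Y over m':
  (+0.0004+0.0008i)·(+0.0012-0.0003i)  (+0.0025+0.0083i)·(+0.0210-0.0032i)  (+0.0035+0.0512i)·(+0.1820-0.0139i)  (-0.0319+0.2029i)·(+0.6997+0.0000i)  (-0.1980+0.4961i)·(-0.1820-0.0139i)  (-0.3862+0.5605i)·(+0.0210+0.0032i)  (+0.3344-0.3077i)·(-0.0012-0.0003i)
Y_3^2(R⁻¹ n̂) = +0.011586+0.074676i

Re=0.0116 Im=0.0747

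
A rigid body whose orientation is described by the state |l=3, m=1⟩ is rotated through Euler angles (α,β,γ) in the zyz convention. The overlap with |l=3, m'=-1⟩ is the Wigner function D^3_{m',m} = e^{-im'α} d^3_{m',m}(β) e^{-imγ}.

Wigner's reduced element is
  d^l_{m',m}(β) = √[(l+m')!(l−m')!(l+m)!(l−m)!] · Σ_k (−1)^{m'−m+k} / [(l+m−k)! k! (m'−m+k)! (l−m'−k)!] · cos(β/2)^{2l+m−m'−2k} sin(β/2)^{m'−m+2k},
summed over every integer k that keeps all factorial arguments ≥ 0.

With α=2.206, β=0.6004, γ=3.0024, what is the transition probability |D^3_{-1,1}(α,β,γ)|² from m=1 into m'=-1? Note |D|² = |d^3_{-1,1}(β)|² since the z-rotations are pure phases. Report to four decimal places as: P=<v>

D^3_{-1,1}(2.206,0.6004,3.0024) = e^{-i·-1·2.206}·d^3_{-1,1}(0.6004)·e^{-i·1·3.0024}. Compute d first:
Half-angle: c=0.955277, s=0.295711. N=√(2·24·24·2)=48.000000
k∈{2,3,4} keeps every argument non-negative
  k=2: (−1)^0·48.0000/(8)·0.9553^4·0.2957^2 = +0.436923
  k=3: (−1)^1·48.0000/(6)·0.9553^2·0.2957^4 = -0.055824
  k=4: (−1)^2·48.0000/(48)·0.9553^0·0.2957^6 = +0.000669
d^3_{-1,1}(0.6004) = +0.436923 -0.055824 +0.000669 = +0.381768
|D^3_{-1,1}|² = |d^3_{-1,1}(β)|² = (+0.381768)² = 0.145747 (the z-rotation phases have unit modulus)

P=0.1457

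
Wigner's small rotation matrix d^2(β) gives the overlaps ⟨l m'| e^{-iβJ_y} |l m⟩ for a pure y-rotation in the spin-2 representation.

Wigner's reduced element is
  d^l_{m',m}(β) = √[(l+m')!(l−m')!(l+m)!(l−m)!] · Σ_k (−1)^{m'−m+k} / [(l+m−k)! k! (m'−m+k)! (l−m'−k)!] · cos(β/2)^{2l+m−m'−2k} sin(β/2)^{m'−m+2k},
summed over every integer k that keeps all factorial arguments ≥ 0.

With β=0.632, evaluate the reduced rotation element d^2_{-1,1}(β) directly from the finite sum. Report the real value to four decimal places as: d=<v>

d^2_{-1,1}(β=0.632) via Wigner's sum:
With c≡cos(β/2)=0.950486 and s≡sin(β/2)=0.310767, N=[1·6·6·1]^{1/2}=6.000000
k∈{2,3} keeps every argument non-negative
  k=2: (−1)^0·6.0000/(2)·0.9505^2·0.3108^2 = +0.261748
  k=3: (−1)^1·6.0000/(6)·0.9505^0·0.3108^4 = -0.009327
d^2_{-1,1}(0.632) = +0.261748 -0.009327 = +0.252421

d=0.2524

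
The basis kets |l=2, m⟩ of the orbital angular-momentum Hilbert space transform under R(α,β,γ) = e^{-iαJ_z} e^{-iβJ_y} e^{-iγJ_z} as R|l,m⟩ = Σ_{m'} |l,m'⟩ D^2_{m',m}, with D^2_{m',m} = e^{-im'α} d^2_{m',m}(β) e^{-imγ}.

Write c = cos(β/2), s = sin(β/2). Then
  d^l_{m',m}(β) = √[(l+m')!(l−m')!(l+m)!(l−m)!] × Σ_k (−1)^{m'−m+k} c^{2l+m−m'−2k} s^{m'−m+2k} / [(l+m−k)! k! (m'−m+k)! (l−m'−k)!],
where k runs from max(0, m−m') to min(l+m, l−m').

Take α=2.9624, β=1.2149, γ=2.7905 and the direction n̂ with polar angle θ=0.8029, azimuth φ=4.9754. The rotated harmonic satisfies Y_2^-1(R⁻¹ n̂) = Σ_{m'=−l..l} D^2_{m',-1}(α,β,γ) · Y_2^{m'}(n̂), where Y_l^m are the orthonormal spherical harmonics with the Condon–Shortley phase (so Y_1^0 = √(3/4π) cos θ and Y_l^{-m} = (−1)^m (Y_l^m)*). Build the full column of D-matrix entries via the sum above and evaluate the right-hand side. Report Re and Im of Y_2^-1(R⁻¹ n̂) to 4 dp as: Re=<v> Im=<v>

Re=-0.0336 Im=-0.0126

Need the full column D^2_{m',-1} for m'=−2..2 at α=2.9624, β=1.2149, γ=2.7905.
cos(β/2)=0.821106, sin(β/2)=0.570775
d^2_{-2,-1}: single k=1 term ⇒ +0.631965;  D = -0.479473+0.411686i
d^2_{-1,-1}: k∈[0..1] ⇒ +0.454566 -0.658947 = -0.204381;  D = -0.176312+0.103372i
d^2_{0,-1}: k∈[0..1] ⇒ -0.773996 +0.373999 = -0.399997;  D = +0.375596-0.137569i
d^2_{1,-1}: k∈[0..1] ⇒ +0.658947 -0.106136 = +0.552811;  D = +0.544664-0.094561i
d^2_{2,-1}: single k=0 term ⇒ -0.305369;  D = +0.305361+0.002227i
Y_2^{m'}(θ=0.8029,φ=4.9754) and Σ D·Y over m':
  (-0.4795+0.4117i)·(-0.1729+0.1004i)  (-0.1763+0.1034i)·(+0.1004+0.3728i)  (+0.3756-0.1376i)·(+0.1411+0.0000i)  (+0.5447-0.0946i)·(-0.1004+0.3728i)  (+0.3054+0.0022i)·(-0.1729-0.1004i)
Y_2^-1(R⁻¹ n̂) = -0.033631-0.012569i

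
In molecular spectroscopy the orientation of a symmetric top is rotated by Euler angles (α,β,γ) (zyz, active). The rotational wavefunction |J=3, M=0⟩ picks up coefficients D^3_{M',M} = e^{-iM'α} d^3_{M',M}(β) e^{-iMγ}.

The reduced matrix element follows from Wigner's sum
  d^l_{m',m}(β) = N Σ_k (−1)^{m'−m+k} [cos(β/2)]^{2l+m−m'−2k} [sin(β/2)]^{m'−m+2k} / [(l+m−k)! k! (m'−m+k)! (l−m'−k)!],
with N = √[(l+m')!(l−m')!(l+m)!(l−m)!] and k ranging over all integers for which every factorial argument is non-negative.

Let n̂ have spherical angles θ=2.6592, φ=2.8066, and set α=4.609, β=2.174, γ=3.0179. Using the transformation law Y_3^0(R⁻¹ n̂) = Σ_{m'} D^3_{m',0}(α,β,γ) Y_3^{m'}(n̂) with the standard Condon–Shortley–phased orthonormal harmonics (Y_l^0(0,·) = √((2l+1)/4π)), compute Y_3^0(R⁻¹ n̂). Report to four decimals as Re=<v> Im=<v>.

Re=-0.3312 Im=0.0000

Need the full column D^3_{m',0} for m'=−3..3 at α=4.609, β=2.174, γ=3.0179.
cos(β/2)=0.465143, sin(β/2)=0.885235
d^3_{-3,0}: single k=3 term ⇒ +0.312213;  D = +0.095293+0.297315i
d^3_{-2,0}: k∈[2..3] ⇒ +0.200921 -0.727728 = -0.526807;  D = +0.515585-0.108158i
d^3_{-1,0}: k∈[1..3] ⇒ +0.066770 -0.725518 +0.875934 = +0.217186;  D = -0.022415-0.216026i
d^3_{0,0}: k∈[0..3] ⇒ +0.010128 -0.330146 +1.195779 -0.481230 = +0.394531;  D = +0.394531+0.000000i
d^3_{1,0}: k∈[0..2] ⇒ -0.066770 +0.725518 -0.875934 = -0.217186;  D = +0.022415-0.216026i
d^3_{2,0}: k∈[0..1] ⇒ +0.200921 -0.727728 = -0.526807;  D = +0.515585+0.108158i
d^3_{3,0}: single k=0 term ⇒ -0.312213;  D = -0.095293+0.297315i
Y_3^{m'}(θ=2.6592,φ=2.8066) and Σ D·Y over m':
  (+0.0953+0.2973i)·(-0.0223-0.0352i)  (+0.5156-0.1082i)·(-0.1527-0.1210i)  (-0.0224-0.2160i)·(-0.4140-0.1441i)  (+0.3945+0.0000i)·(-0.3055+0.0000i)  (+0.0224-0.2160i)·(+0.4140-0.1441i)  (+0.5156+0.1082i)·(-0.1527+0.1210i)  (-0.0953+0.2973i)·(+0.0223-0.0352i)
Y_3^0(R⁻¹ n̂) = -0.331222+0.000000i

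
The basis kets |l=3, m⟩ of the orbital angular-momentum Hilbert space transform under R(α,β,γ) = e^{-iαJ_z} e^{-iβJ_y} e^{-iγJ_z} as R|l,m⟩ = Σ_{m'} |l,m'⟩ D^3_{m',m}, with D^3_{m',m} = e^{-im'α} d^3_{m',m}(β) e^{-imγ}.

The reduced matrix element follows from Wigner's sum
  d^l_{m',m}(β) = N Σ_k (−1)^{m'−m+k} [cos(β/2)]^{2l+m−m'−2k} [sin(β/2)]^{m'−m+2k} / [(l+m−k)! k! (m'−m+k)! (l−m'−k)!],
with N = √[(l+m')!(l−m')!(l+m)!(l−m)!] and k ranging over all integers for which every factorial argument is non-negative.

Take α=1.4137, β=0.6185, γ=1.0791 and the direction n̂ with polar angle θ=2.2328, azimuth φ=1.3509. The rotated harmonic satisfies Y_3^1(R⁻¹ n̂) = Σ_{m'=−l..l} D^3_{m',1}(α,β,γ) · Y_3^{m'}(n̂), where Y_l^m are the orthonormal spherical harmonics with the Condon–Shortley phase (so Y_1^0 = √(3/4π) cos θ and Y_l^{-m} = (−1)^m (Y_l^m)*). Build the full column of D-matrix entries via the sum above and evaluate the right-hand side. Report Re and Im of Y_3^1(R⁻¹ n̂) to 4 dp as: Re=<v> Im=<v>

Re=0.1368 Im=-0.2889

Need the full column D^3_{m',1} for m'=−3..3 at α=1.4137, β=0.6185, γ=1.0791.
cos(β/2)=0.952562, sin(β/2)=0.304344
d^3_{-3,1}: single k=4 term ⇒ +0.030150;  D = -0.030144-0.000615i
d^3_{-2,1}: k∈[3..4] ⇒ +0.154101 -0.007865 = +0.146236;  D = -0.025821+0.143938i
d^3_{-1,1}: k∈[2..4] ⇒ +0.457567 -0.062278 +0.000795 = +0.396083;  D = +0.374117+0.130070i
d^3_{0,1}: k∈[1..3] ⇒ +0.826842 -0.253214 +0.008616 = +0.582244;  D = +0.274890-0.513267i
d^3_{1,1}: k∈[0..2] ⇒ +0.747067 -0.610089 +0.046709 = +0.183687;  D = -0.146364-0.110988i
d^3_{2,1}: k∈[0..1] ⇒ -0.754800 +0.154101 = -0.600699;  D = +0.433372-0.415966i
d^3_{3,1}: single k=0 term ⇒ +0.295358;  D = +0.168671+0.242460i
Y_3^{m'}(θ=2.2328,φ=1.3509) and Σ D·Y over m':
  (-0.0301-0.0006i)·(-0.1255+0.1618i)  (-0.0258+0.1439i)·(+0.3536+0.1664i)  (+0.3741+0.1301i)·(+0.0494-0.2212i)  (+0.2749-0.5133i)·(+0.2548+0.0000i)  (-0.1464-0.1110i)·(-0.0494-0.2212i)  (+0.4334-0.4160i)·(+0.3536-0.1664i)  (+0.1687+0.2425i)·(+0.1255+0.1618i)
Y_3^1(R⁻¹ n̂) = +0.136779-0.288941i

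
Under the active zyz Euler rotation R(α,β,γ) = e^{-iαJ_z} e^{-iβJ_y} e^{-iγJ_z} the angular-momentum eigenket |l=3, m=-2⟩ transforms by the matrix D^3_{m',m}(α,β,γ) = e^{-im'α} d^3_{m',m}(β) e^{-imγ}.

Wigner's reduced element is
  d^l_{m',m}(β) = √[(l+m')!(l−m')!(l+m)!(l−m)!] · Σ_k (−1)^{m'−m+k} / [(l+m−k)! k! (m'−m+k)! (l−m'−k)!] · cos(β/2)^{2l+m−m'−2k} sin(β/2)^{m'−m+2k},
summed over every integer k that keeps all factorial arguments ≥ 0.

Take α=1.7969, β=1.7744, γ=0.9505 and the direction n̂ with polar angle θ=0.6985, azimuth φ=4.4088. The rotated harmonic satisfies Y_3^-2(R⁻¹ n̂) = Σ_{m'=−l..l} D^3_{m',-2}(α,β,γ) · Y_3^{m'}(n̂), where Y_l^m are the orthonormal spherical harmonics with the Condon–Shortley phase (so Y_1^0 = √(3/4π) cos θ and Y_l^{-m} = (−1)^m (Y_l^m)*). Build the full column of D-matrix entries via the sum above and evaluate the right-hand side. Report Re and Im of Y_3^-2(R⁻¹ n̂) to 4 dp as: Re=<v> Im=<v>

Need the full column D^3_{m',-2} for m'=−3..3 at α=1.7969, β=1.7744, γ=0.9505.
cos(β/2)=0.631585, sin(β/2)=0.775306
d^3_{-3,-2}: single k=1 term ⇒ +0.190857;  D = +0.101750+0.161473i
d^3_{-2,-2}: k∈[0..1] ⇒ +0.063473 -0.478239 = -0.414765;  D = -0.292406+0.294158i
d^3_{-1,-2}: k∈[0..1] ⇒ -0.246396 +0.742585 = +0.496189;  D = -0.421369-0.262015i
d^3_{0,-2}: k∈[0..1] ⇒ +0.523884 -0.789438 = -0.265554;  D = +0.086102-0.251207i
d^3_{1,-2}: k∈[0..1] ⇒ -0.742585 +0.559498 = -0.183087;  D = -0.182096-0.019025i
d^3_{2,-2}: k∈[0..1] ⇒ +0.720655 -0.217190 = +0.503465;  D = -0.061272-0.499723i
d^3_{3,-2}: single k=0 term ⇒ -0.433386;  D = +0.407391-0.147836i
Y_3^{m'}(θ=0.6985,φ=4.4088) and Σ D·Y over m':
  (+0.1017+0.1615i)·(+0.0877-0.0680i)  (-0.2924+0.2942i)·(-0.2658-0.1847i)  (-0.4214-0.2620i)·(-0.1201+0.3832i)  (+0.0861-0.2512i)·(-0.0193+0.0000i)  (-0.1821-0.0190i)·(+0.1201+0.3832i)  (-0.0613-0.4997i)·(-0.2658+0.1847i)  (+0.4074-0.1478i)·(-0.0877-0.0680i)
Y_3^-2(R⁻¹ n̂) = +0.349507-0.107434i

Re=0.3495 Im=-0.1074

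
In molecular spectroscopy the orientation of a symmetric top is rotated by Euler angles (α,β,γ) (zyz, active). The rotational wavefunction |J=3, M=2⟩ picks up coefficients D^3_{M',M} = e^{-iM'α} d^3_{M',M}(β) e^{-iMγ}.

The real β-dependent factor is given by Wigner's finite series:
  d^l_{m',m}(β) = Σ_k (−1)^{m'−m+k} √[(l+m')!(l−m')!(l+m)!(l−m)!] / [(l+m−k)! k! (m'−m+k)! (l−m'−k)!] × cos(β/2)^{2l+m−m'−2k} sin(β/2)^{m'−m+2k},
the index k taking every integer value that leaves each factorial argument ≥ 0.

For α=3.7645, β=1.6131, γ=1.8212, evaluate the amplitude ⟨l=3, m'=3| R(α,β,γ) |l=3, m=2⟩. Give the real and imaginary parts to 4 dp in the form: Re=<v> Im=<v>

Re=0.2010 Im=0.1957

D^3_{3,2}(3.7645,1.6131,1.8212) = e^{-i·3·3.7645}·d^3_{3,2}(1.6131)·e^{-i·2·1.8212}. Compute d first:
With c≡cos(β/2)=0.691993 and s≡sin(β/2)=0.721904, N=[720·1·120·1]^{1/2}=293.938769
k: max(0,(2)−(3))=0 … min(3+(2),3−(3))=0
  k=0: (−1)^1·293.9388/(120)·0.6920^5·0.7219^1 = -0.280585
d^3_{3,2}(1.6131) = -0.280585
Attach z-rotation phases: D = e^{-i(3)(3.7645)}·(-0.280585)·e^{-i(2)(1.8212)} = +0.201031+0.195740i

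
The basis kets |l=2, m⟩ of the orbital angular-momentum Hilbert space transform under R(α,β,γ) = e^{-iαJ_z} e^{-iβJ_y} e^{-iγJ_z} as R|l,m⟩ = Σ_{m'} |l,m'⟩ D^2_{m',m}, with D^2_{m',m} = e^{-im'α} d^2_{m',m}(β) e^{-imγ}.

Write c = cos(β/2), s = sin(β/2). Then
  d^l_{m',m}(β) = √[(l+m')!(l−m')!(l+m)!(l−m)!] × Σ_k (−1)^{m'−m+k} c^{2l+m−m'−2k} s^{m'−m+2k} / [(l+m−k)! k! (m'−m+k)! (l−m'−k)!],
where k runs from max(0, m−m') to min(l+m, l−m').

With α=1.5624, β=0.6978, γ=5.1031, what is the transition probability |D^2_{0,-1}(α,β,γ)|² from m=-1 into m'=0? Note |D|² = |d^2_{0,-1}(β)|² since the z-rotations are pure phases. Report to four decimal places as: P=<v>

D^2_{0,-1}(1.5624,0.6978,5.1031) = e^{-i·0·1.5624}·d^2_{0,-1}(0.6978)·e^{-i·-1·5.1031}. Compute d first:
c=cos(0.6978/2)=0.939749, s=sin(0.6978/2)=0.341864; N=√[2·2·1·6]=4.898979
k∈{0,1} keeps every argument non-negative
  k=0: (−1)^1·4.8990/(2)·0.9397^3·0.3419^1 = -0.694969
  k=1: (−1)^2·4.8990/(2)·0.9397^1·0.3419^3 = +0.091971
d^2_{0,-1}(0.6978) = -0.694969 +0.091971 = -0.602998
|D^2_{0,-1}|² = |d^2_{0,-1}(β)|² = (-0.602998)² = 0.363607 (the z-rotation phases have unit modulus)

P=0.3636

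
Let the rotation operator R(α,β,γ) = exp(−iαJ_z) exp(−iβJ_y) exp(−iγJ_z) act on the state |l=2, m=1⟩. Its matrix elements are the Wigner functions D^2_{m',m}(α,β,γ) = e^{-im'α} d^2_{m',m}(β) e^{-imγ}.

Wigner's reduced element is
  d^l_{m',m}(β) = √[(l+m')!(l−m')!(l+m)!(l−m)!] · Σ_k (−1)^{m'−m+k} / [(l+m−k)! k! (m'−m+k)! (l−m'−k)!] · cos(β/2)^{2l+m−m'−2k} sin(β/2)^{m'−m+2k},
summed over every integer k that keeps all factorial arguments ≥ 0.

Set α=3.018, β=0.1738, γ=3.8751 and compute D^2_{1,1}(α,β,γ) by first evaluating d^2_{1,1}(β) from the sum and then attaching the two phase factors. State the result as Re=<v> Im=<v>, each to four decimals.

First d^2_{1,1}(β=0.1738), then the phase factors e^{-i(1)α} and e^{-i(1)γ}:
c=cos(0.1738/2)=0.996227, s=sin(0.1738/2)=0.086791; N=√[6·1·6·1]=6.000000
k∈{0,1} keeps every argument non-negative
  k=0: (−1)^0·6.0000/(6)·0.9962^4·0.0868^0 = +0.984991
  k=1: (−1)^1·6.0000/(2)·0.9962^2·0.0868^2 = -0.022428
d^2_{1,1}(0.1738) = +0.984991 -0.022428 = +0.962564
Attach z-rotation phases: D = e^{-i(1)(3.018)}·(+0.962564)·e^{-i(1)(3.8751)} = +0.789011-0.551354i

Re=0.7890 Im=-0.5514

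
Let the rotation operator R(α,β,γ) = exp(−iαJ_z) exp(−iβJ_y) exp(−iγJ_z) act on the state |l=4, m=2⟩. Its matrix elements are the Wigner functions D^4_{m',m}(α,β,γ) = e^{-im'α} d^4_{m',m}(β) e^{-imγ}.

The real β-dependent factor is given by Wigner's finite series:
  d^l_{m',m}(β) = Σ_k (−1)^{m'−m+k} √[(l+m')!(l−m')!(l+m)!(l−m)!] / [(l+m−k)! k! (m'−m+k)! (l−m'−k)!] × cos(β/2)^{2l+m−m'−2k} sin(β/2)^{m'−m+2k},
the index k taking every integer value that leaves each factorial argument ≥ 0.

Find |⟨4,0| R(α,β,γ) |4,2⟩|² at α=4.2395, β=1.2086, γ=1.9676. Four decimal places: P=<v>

P=0.0018

First d^4_{0,2}(β=1.2086), then the phase factors e^{-i(0)α} and e^{-i(2)γ}:
c=cos(1.2086/2)=0.822900, s=sin(1.2086/2)=0.568186; N=√[24·24·720·2]=910.735966
Admissible k: 2..4 (factorial args all ≥0)
  k=2: (−1)^0·910.7360/(96)·0.8229^6·0.5682^2 = +0.951010
  k=3: (−1)^1·910.7360/(36)·0.8229^4·0.5682^4 = -1.209041
  k=4: (−1)^2·910.7360/(96)·0.8229^2·0.5682^6 = +0.216152
d^4_{0,2}(1.2086) = +0.951010 -1.209041 +0.216152 = -0.041879
|D^4_{0,2}|² = |d^4_{0,2}(β)|² = (-0.041879)² = 0.001754 (the z-rotation phases have unit modulus)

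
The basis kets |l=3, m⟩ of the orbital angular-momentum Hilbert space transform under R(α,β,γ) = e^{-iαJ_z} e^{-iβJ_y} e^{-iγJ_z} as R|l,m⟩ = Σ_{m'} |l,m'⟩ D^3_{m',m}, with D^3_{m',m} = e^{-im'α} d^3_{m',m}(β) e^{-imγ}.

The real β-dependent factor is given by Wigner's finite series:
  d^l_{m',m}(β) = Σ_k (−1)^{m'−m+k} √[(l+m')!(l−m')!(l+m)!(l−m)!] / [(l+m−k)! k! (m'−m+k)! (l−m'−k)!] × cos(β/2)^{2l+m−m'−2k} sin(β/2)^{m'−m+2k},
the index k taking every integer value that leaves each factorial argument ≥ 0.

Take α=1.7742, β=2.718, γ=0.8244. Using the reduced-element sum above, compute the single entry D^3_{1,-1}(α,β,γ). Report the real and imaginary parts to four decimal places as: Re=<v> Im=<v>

Re=0.3267 Im=-0.4566

D^3_{1,-1}(1.7742,2.718,0.8244) = e^{-i·1·1.7742}·d^3_{1,-1}(2.718)·e^{-i·-1·0.8244}. Compute d first:
Half-angle: c=0.210216, s=0.977655. N=√(24·2·2·24)=48.000000
The bounds max(0,m−m')=0 and min(l+m,l−m')=2 give 3 terms
  k=0: (−1)^2·48.0000/(8)·0.2102^4·0.9777^2 = +0.011199
  k=1: (−1)^3·48.0000/(6)·0.2102^2·0.9777^4 = -0.322973
  k=2: (−1)^4·48.0000/(48)·0.2102^0·0.9777^6 = +0.873199
d^3_{1,-1}(2.718) = +0.011199 -0.322973 +0.873199 = +0.561426
D = (-0.202004-0.979385i)·(+0.561426)·(+0.678998+0.734141i) = +0.326663-0.456607i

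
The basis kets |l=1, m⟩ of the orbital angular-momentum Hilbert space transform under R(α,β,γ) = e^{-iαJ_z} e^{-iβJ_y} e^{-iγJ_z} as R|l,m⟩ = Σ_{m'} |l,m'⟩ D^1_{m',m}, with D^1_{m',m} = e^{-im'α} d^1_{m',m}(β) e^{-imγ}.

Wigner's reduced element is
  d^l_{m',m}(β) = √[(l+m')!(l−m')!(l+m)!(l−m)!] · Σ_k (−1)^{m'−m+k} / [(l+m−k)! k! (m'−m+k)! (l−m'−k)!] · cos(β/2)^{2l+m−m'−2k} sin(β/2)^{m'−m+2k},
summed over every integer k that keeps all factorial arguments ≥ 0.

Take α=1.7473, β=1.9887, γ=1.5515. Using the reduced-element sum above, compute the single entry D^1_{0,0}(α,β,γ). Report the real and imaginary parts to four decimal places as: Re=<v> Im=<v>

Re=-0.4058 Im=0.0000

First d^1_{0,0}(β=1.9887), then the phase factors e^{-i(0)α} and e^{-i(0)γ}:
c=cos(1.9887/2)=0.545048, s=sin(1.9887/2)=0.838405; N=√[1·1·1·1]=1.000000
k: max(0,(0)−(0))=0 … min(1+(0),1−(0))=1
  k=0: (−1)^0·1.0000/(1)·0.5450^2·0.8384^0 = +0.297077
  k=1: (−1)^1·1.0000/(1)·0.5450^0·0.8384^2 = -0.702923
d^1_{0,0}(1.9887) = +0.297077 -0.702923 = -0.405845
Attach z-rotation phases: D = e^{-i(0)(1.7473)}·(-0.405845)·e^{-i(0)(1.5515)} = -0.405845+0.000000i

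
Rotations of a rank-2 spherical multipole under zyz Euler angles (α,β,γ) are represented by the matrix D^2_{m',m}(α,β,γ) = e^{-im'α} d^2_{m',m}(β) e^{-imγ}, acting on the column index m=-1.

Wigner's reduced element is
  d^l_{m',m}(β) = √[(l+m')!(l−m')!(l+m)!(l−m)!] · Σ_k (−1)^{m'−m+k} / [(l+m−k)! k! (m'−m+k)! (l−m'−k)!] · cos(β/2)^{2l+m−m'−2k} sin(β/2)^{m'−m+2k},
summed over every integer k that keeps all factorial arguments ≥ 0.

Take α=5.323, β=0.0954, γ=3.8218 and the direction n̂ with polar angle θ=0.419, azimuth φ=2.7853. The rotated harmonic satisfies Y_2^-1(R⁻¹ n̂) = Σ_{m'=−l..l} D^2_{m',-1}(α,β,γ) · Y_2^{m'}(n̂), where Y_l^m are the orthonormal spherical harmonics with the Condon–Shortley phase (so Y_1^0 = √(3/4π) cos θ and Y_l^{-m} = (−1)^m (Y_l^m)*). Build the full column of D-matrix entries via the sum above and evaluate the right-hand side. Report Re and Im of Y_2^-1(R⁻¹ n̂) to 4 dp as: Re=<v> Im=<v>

Re=0.3200 Im=0.0575

Need the full column D^2_{m',-1} for m'=−2..2 at α=5.323, β=0.0954, γ=3.8218.
cos(β/2)=0.998863, sin(β/2)=0.047682
d^2_{-2,-1}: single k=1 term ⇒ +0.095039;  D = -0.030854+0.089891i
d^2_{-1,-1}: k∈[0..1] ⇒ +0.995458 -0.006805 = +0.988653;  D = -0.950156+0.273199i
d^2_{0,-1}: k∈[0..1] ⇒ -0.116398 +0.000265 = -0.116133;  D = +0.090287+0.073042i
d^2_{1,-1}: k∈[0..1] ⇒ +0.006805 -0.000005 = +0.006800;  D = +0.000473-0.006784i
d^2_{2,-1}: single k=0 term ⇒ -0.000217;  D = -0.000186+0.000112i
Y_2^{m'}(θ=0.419,φ=2.7853) and Σ D·Y over m':
  (-0.0309+0.0899i)·(+0.0484+0.0418i)  (-0.9502+0.2732i)·(-0.2691-0.1001i)  (+0.0903+0.0730i)·(+0.4742+0.0000i)  (+0.0005-0.0068i)·(+0.2691-0.1001i)  (-0.0002+0.0001i)·(+0.0484-0.0418i)
Y_2^-1(R⁻¹ n̂) = +0.320040+0.057476i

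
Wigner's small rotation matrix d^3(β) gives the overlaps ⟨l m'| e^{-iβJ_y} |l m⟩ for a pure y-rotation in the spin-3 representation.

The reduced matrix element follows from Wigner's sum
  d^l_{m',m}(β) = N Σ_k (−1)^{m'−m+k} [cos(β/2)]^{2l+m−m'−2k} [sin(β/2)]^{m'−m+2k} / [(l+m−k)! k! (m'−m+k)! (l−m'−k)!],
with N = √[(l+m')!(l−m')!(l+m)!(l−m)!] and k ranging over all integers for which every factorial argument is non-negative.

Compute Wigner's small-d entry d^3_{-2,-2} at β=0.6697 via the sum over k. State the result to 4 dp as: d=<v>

d^3_{-2,-2}(β=0.6697) via Wigner's sum:
Half-angle: c=0.944460, s=0.328628. N=√(1·120·1·120)=120.000000
k∈{0,1} keeps every argument non-negative
  k=0: (−1)^0·120.0000/(120)·0.9445^6·0.3286^0 = +0.709742
  k=1: (−1)^1·120.0000/(24)·0.9445^4·0.3286^2 = -0.429647
d^3_{-2,-2}(0.6697) = +0.709742 -0.429647 = +0.280095

d=0.2801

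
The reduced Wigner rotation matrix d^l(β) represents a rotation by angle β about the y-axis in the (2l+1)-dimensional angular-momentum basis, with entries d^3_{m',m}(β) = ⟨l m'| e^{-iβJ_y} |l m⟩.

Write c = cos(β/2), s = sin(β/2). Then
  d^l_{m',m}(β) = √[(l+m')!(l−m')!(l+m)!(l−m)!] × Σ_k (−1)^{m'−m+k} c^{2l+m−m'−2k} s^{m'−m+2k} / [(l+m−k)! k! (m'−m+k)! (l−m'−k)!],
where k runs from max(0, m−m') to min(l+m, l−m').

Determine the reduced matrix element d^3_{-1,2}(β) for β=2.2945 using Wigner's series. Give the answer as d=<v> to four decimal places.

d^3_{-1,2}(β=2.2945) via Wigner's sum:
With c≡cos(β/2)=0.410996 and s≡sin(β/2)=0.911637, N=[2·24·120·1]^{1/2}=75.894664
k∈{3,4} keeps every argument non-negative
  k=3: (−1)^0·75.8947/(12)·0.4110^3·0.9116^3 = +0.332666
  k=4: (−1)^1·75.8947/(24)·0.4110^1·0.9116^5 = -0.818366
d^3_{-1,2}(2.2945) = +0.332666 -0.818366 = -0.485700

d=-0.4857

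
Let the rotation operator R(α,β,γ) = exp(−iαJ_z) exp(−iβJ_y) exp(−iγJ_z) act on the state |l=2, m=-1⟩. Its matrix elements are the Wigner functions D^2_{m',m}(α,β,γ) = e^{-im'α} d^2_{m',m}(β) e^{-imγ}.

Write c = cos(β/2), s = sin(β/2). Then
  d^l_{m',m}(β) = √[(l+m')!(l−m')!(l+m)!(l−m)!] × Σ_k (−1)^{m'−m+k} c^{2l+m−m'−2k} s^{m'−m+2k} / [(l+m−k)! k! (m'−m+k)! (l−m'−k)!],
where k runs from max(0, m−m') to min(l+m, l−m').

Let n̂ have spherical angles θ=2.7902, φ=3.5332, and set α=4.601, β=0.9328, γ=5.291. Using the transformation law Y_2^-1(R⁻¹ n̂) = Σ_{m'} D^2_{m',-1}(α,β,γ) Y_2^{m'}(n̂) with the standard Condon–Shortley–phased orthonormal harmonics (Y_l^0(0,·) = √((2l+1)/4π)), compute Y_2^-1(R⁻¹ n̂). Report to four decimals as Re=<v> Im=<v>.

Re=-0.2366 Im=0.1807

Need the full column D^2_{m',-1} for m'=−2..2 at α=4.601, β=0.9328, γ=5.291.
cos(β/2)=0.893193, sin(β/2)=0.449674
d^2_{-2,-1}: single k=1 term ⇒ +0.640860;  D = -0.223257+0.600715i
d^2_{-1,-1}: k∈[0..1] ⇒ +0.636475 -0.483957 = +0.152518;  D = -0.136171-0.068695i
d^2_{0,-1}: k∈[0..1] ⇒ -0.784890 +0.198936 = -0.585954;  D = -0.320436+0.490574i
d^2_{1,-1}: k∈[0..1] ⇒ +0.483957 -0.040887 = +0.443070;  D = +0.341716+0.282030i
d^2_{2,-1}: single k=0 term ⇒ -0.162431;  D = +0.116678-0.113005i
Y_2^{m'}(θ=2.7902,φ=3.5332) and Σ D·Y over m':
  (-0.2233+0.6007i)·(+0.0324-0.0323i)  (-0.1362-0.0687i)·(+0.2308-0.0953i)  (-0.3204+0.4906i)·(+0.5187+0.0000i)  (+0.3417+0.2820i)·(-0.2308-0.0953i)  (+0.1167-0.1130i)·(+0.0324+0.0323i)
Y_2^-1(R⁻¹ n̂) = -0.236566+0.180724i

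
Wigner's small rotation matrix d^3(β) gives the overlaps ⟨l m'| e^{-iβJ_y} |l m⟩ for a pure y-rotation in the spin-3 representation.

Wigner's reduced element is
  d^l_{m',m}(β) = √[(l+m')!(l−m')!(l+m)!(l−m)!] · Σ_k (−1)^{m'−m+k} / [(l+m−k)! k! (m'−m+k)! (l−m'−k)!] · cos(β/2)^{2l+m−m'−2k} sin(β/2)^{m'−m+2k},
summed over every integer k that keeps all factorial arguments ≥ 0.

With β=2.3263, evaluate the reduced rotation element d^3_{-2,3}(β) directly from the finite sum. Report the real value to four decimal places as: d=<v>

d=0.6333

d^3_{-2,3}(β=2.3263) via Wigner's sum:
c=cos(2.3263/2)=0.396450, s=sin(2.3263/2)=0.918056; N=√[1·120·720·1]=293.938769
The bounds max(0,m−m')=5 and min(l+m,l−m')=5 give 1 term
  k=5: (−1)^0·293.9388/(120)·0.3964^1·0.9181^5 = +0.633302
d^3_{-2,3}(2.3263) = +0.633302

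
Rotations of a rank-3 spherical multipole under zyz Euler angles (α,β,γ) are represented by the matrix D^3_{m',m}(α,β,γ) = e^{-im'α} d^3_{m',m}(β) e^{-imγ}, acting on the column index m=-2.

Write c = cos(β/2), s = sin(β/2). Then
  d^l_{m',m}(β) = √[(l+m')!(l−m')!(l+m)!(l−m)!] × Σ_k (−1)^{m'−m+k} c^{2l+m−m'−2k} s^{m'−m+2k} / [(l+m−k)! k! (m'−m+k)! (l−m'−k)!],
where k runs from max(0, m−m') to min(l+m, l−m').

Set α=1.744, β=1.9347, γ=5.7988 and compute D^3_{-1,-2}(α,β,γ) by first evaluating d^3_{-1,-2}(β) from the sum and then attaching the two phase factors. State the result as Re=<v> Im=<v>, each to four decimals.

D^3_{-1,-2}(1.744,1.9347,5.7988) = e^{-i·-1·1.744}·d^3_{-1,-2}(1.9347)·e^{-i·-2·5.7988}. Compute d first:
With c≡cos(β/2)=0.567483 and s≡sin(β/2)=0.823385, N=[2·24·1·120]^{1/2}=75.894664
The bounds max(0,m−m')=0 and min(l+m,l−m')=1 give 2 terms
  k=0: (−1)^1·75.8947/(24)·0.5675^5·0.8234^1 = -0.153239
  k=1: (−1)^2·75.8947/(12)·0.5675^3·0.8234^3 = +0.645206
d^3_{-1,-2}(1.9347) = -0.153239 +0.645206 = +0.491967
Phases: e^{-i·(-1)·1.744}=-0.172339+0.985038i, e^{-i·(-2)·5.7988}=+0.566313-0.824190i ⇒ D=+0.351392+0.344318i

Re=0.3514 Im=0.3443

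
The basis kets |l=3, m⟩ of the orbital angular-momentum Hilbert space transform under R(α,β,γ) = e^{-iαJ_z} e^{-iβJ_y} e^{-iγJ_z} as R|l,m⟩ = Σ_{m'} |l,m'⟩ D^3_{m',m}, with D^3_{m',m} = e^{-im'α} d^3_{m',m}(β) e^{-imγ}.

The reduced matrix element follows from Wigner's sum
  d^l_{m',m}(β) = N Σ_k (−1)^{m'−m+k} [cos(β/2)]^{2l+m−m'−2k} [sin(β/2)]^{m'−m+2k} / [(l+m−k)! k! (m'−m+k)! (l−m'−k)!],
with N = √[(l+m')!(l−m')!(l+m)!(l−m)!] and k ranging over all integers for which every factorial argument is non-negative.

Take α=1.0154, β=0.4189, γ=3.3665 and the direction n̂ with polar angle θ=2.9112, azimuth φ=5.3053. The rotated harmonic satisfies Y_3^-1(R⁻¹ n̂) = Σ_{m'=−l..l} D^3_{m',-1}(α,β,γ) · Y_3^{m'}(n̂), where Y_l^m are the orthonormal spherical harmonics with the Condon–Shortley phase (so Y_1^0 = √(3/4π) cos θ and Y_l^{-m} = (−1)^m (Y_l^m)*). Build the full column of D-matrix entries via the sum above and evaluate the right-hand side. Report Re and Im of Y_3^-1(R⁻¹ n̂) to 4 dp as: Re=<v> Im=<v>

Re=-0.2733 Im=-0.2905

Need the full column D^3_{m',-1} for m'=−3..3 at α=1.0154, β=0.4189, γ=3.3665.
cos(β/2)=0.978145, sin(β/2)=0.207922
d^3_{-3,-1}: single k=2 term ⇒ +0.153271;  D = +0.151987+0.019795i
d^3_{-2,-1}: k∈[1..2] ⇒ +0.588732 -0.053204 = +0.535528;  D = +0.338777-0.414753i
d^3_{-1,-1}: k∈[0..2] ⇒ +0.875831 -0.316595 +0.010729 = +0.569965;  D = -0.184957-0.539121i
d^3_{0,-1}: k∈[0..2] ⇒ -0.644923 +0.087422 -0.001317 = -0.558818;  D = +0.544744+0.124625i
d^3_{1,-1}: k∈[0..2] ⇒ +0.237446 -0.014305 +0.000081 = +0.223222;  D = -0.157036+0.158644i
d^3_{2,-1}: k∈[0..1] ⇒ -0.053204 +0.001202 = -0.052002;  D = -0.012113-0.050571i
d^3_{3,-1}: single k=0 term ⇒ +0.006926;  D = +0.006573+0.002181i
Y_3^{m'}(θ=2.9112,φ=5.3053) and Σ D·Y over m':
  (+0.1520+0.0198i)·(-0.0049+0.0010i)  (+0.3388-0.4148i)·(+0.0195-0.0481i)  (-0.1850-0.5391i)·(+0.1542+0.2289i)  (+0.5447+0.1246i)·(-0.6319+0.0000i)  (-0.1570+0.1586i)·(-0.1542+0.2289i)  (-0.0121-0.0506i)·(+0.0195+0.0481i)  (+0.0066+0.0022i)·(+0.0049+0.0010i)
Y_3^-1(R⁻¹ n̂) = -0.273330-0.290480i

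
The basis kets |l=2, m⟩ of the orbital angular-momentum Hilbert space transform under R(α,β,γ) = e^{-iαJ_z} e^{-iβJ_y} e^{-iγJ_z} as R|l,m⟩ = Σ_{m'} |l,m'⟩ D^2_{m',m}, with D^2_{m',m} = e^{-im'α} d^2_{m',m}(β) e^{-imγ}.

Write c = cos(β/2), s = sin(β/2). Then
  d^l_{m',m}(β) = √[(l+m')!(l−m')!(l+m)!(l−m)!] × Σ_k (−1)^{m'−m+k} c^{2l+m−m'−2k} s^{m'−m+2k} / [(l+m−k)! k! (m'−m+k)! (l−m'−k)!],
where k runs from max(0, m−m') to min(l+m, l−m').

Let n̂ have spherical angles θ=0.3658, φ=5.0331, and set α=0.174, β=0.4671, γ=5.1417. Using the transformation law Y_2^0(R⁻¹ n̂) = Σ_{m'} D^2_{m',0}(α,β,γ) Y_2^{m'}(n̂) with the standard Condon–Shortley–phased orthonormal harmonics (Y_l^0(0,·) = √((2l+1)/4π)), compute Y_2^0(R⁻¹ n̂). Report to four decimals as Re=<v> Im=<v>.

Need the full column D^2_{m',0} for m'=−2..2 at α=0.174, β=0.4671, γ=5.1417.
cos(β/2)=0.972851, sin(β/2)=0.231433
d^2_{-2,0}: single k=2 term ⇒ +0.124170;  D = +0.116727+0.042344i
d^2_{-1,0}: k∈[1..2] ⇒ +0.521962 -0.029539 = +0.492423;  D = +0.484988+0.085250i
d^2_{0,0}: k∈[0..2] ⇒ +0.895747 -0.202769 +0.002869 = +0.695846;  D = +0.695846+0.000000i
d^2_{1,0}: k∈[0..1] ⇒ -0.521962 +0.029539 = -0.492423;  D = -0.484988+0.085250i
d^2_{2,0}: single k=0 term ⇒ +0.124170;  D = +0.116727-0.042344i
Y_2^{m'}(θ=0.3658,φ=5.0331) and Σ D·Y over m':
  (+0.1167+0.0423i)·(-0.0396+0.0296i)  (+0.4850+0.0852i)·(+0.0813+0.2449i)  (+0.6958+0.0000i)·(+0.5097+0.0000i)  (-0.4850+0.0852i)·(-0.0813+0.2449i)  (+0.1167-0.0423i)·(-0.0396-0.0296i)
Y_2^0(R⁻¹ n̂) = +0.380092+0.000000i

Re=0.3801 Im=0.0000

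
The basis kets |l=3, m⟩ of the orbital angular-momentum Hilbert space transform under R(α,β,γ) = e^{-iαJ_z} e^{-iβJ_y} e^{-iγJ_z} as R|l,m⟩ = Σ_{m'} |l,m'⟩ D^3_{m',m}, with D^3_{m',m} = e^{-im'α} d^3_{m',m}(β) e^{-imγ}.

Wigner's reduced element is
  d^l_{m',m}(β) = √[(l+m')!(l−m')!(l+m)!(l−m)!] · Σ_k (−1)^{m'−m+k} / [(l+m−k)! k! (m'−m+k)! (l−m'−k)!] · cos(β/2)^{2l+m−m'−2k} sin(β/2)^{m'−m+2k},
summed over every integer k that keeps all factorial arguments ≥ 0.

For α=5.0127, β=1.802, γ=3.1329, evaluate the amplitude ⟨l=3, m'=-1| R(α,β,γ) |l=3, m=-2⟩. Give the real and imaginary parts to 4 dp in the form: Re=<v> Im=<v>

Split into d^3_{-1,-2}(β=1.802) × two z-phases.
c=cos(1.802/2)=0.620826, s=sin(1.802/2)=0.783948; N=√[2·24·1·120]=75.894664
The bounds max(0,m−m')=0 and min(l+m,l−m')=1 give 2 terms
  k=0: (−1)^1·75.8947/(24)·0.6208^5·0.7839^1 = -0.228633
  k=1: (−1)^2·75.8947/(12)·0.6208^3·0.7839^3 = +0.729126
d^3_{-1,-2}(1.802) = -0.228633 +0.729126 = +0.500493
D = (+0.295817-0.955245i)·(+0.500493)·(+0.999849-0.017384i) = +0.139721-0.480595i

Re=0.1397 Im=-0.4806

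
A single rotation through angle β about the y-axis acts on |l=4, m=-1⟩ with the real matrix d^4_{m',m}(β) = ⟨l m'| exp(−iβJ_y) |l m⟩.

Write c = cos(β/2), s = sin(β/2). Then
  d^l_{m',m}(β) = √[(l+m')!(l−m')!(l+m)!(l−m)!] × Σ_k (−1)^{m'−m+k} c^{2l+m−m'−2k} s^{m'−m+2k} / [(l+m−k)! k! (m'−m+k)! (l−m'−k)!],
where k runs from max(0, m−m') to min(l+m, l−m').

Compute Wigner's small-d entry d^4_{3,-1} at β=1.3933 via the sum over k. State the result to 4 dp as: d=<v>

d=0.4502

d^4_{3,-1}(β=1.3933) via Wigner's sum:
With c≡cos(β/2)=0.766996 and s≡sin(β/2)=0.641652, N=[5040·1·6·120]^{1/2}=1904.940944
k: max(0,(-1)−(3))=0 … min(4+(-1),4−(3))=1
  k=0: (−1)^4·1904.9409/(144)·0.7670^4·0.6417^4 = +0.776049
  k=1: (−1)^5·1904.9409/(240)·0.7670^2·0.6417^6 = -0.325877
d^4_{3,-1}(1.3933) = +0.776049 -0.325877 = +0.450173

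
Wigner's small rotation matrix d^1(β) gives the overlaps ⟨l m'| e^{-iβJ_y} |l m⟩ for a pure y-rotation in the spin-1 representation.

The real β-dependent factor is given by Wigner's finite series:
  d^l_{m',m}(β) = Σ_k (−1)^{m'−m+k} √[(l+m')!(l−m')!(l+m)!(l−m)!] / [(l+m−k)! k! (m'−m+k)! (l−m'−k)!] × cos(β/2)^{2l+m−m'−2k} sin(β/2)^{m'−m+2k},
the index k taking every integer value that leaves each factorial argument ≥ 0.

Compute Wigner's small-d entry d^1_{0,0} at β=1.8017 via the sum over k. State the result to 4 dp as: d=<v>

d=-0.2289

d^1_{0,0}(β=1.8017) via Wigner's sum:
With c≡cos(β/2)=0.620944 and s≡sin(β/2)=0.783855, N=[1·1·1·1]^{1/2}=1.000000
k: max(0,(0)−(0))=0 … min(1+(0),1−(0))=1
  k=0: (−1)^0·1.0000/(1)·0.6209^2·0.7839^0 = +0.385571
  k=1: (−1)^1·1.0000/(1)·0.6209^0·0.7839^2 = -0.614429
d^1_{0,0}(1.8017) = +0.385571 -0.614429 = -0.228857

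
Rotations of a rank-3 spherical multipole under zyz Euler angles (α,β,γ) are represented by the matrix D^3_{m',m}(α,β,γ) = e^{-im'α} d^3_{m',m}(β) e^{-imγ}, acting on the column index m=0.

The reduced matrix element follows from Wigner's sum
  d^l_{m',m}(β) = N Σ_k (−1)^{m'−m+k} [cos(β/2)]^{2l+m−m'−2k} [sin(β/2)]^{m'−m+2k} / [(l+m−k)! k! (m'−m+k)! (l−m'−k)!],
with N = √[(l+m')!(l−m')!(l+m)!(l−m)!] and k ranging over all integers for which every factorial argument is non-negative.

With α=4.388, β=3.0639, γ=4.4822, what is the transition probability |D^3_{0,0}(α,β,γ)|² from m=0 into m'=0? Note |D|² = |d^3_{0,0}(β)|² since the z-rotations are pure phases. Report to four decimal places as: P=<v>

Split into d^3_{0,0}(β=3.0639) × two z-phases.
c=cos(3.0639/2)=0.038837, s=sin(3.0639/2)=0.999246; N=√[6·6·6·6]=36.000000
The bounds max(0,m−m')=0 and min(l+m,l−m')=3 give 4 terms
  k=0: (−1)^0·36.0000/(36)·0.0388^6·0.9992^0 = +0.000000
  k=1: (−1)^1·36.0000/(4)·0.0388^4·0.9992^2 = -0.000020
  k=2: (−1)^2·36.0000/(4)·0.0388^2·0.9992^4 = +0.013534
  k=3: (−1)^3·36.0000/(36)·0.0388^0·0.9992^6 = -0.995482
d^3_{0,0}(3.0639) = +0.000000 -0.000020 +0.013534 -0.995482 = -0.981969
|D^3_{0,0}|² = |d^3_{0,0}(β)|² = (-0.981969)² = 0.964263 (the z-rotation phases have unit modulus)

P=0.9643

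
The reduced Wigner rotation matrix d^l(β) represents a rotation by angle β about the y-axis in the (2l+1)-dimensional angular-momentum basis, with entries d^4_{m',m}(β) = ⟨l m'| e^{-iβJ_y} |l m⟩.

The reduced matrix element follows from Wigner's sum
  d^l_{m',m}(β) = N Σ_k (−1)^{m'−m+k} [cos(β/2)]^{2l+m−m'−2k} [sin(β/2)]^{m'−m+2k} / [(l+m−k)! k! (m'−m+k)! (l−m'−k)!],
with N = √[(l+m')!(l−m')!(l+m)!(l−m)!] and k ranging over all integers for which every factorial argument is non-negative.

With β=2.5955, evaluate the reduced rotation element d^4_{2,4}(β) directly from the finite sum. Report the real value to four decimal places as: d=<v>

d=0.0019

d^4_{2,4}(β=2.5955) via Wigner's sum:
With c≡cos(β/2)=0.269666 and s≡sin(β/2)=0.962954, N=[720·2·40320·1]^{1/2}=7619.763776
The bounds max(0,m−m')=2 and min(l+m,l−m')=2 give 1 term
  k=2: (−1)^0·7619.7638/(1440)·0.2697^6·0.9630^2 = +0.001887
d^4_{2,4}(2.5955) = +0.001887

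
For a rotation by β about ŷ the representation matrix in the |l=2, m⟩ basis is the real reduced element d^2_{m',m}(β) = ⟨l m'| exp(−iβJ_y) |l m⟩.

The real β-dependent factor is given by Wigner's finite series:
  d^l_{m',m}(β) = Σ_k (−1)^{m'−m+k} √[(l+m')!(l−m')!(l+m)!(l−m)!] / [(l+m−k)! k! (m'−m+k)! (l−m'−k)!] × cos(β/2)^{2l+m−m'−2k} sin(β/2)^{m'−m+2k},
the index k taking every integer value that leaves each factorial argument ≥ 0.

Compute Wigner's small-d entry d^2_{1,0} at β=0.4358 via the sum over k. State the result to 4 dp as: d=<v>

d=-0.4687

d^2_{1,0}(β=0.4358) via Wigner's sum:
Half-angle: c=0.976354, s=0.216180. N=√(6·1·2·2)=4.898979
The bounds max(0,m−m')=0 and min(l+m,l−m')=1 give 2 terms
  k=0: (−1)^1·4.8990/(2)·0.9764^3·0.2162^1 = -0.492847
  k=1: (−1)^2·4.8990/(2)·0.9764^1·0.2162^3 = +0.024162
d^2_{1,0}(0.4358) = -0.492847 +0.024162 = -0.468685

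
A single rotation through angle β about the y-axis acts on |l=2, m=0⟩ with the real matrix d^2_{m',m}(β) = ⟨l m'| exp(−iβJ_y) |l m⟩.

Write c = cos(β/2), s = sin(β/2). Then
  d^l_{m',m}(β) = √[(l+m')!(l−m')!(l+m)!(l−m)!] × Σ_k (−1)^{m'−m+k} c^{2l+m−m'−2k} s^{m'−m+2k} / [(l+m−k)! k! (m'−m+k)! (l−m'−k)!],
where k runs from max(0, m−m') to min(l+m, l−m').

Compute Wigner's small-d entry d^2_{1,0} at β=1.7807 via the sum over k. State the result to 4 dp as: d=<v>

d^2_{1,0}(β=1.7807) via Wigner's sum:
c=cos(1.7807/2)=0.629140, s=sin(1.7807/2)=0.777292; N=√[6·1·2·2]=4.898979
k: max(0,(0)−(1))=0 … min(2+(0),2−(1))=1
  k=0: (−1)^1·4.8990/(2)·0.6291^3·0.7773^1 = -0.474135
  k=1: (−1)^2·4.8990/(2)·0.6291^1·0.7773^3 = +0.723728
d^2_{1,0}(1.7807) = -0.474135 +0.723728 = +0.249594

d=0.2496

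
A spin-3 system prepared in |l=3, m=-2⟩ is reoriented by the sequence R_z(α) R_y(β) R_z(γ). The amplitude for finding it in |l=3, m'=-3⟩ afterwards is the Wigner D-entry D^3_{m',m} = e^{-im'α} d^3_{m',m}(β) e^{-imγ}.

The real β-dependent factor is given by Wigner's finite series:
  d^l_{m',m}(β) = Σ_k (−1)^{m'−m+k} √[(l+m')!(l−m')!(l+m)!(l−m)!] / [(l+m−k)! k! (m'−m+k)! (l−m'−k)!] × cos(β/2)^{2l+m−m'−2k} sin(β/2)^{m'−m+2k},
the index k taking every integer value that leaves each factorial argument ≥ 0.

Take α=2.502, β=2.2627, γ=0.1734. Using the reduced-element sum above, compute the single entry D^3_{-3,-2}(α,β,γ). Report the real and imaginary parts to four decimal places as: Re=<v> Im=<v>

Re=0.0000 Im=0.0309

First d^3_{-3,-2}(β=2.2627), then the phase factors e^{-i(-3)α} and e^{-i(-2)γ}:
With c≡cos(β/2)=0.425438 and s≡sin(β/2)=0.904987, N=[1·720·1·120]^{1/2}=293.938769
The bounds max(0,m−m')=1 and min(l+m,l−m')=1 give 1 term
  k=1: (−1)^0·293.9388/(120)·0.4254^5·0.9050^1 = +0.030896
d^3_{-3,-2}(2.2627) = +0.030896
Attach z-rotation phases: D = e^{-i(-3)(2.502)}·(+0.030896)·e^{-i(-2)(0.1734)} = +0.000037+0.030896i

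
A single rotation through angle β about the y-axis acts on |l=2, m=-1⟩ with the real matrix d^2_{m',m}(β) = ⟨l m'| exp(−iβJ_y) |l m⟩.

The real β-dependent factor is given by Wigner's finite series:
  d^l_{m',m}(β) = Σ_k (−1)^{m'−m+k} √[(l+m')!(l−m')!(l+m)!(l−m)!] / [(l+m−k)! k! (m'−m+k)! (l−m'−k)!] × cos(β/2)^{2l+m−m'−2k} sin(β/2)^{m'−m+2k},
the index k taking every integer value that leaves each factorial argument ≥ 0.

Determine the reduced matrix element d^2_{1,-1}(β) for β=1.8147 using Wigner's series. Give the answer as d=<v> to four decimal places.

d=0.3209

d^2_{1,-1}(β=1.8147) via Wigner's sum:
With c≡cos(β/2)=0.615836 and s≡sin(β/2)=0.787875, N=[6·1·1·6]^{1/2}=6.000000
k: max(0,(-1)−(1))=0 … min(2+(-1),2−(1))=1
  k=0: (−1)^2·6.0000/(2)·0.6158^2·0.7879^2 = +0.706261
  k=1: (−1)^3·6.0000/(6)·0.6158^0·0.7879^4 = -0.385326
d^2_{1,-1}(1.8147) = +0.706261 -0.385326 = +0.320935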